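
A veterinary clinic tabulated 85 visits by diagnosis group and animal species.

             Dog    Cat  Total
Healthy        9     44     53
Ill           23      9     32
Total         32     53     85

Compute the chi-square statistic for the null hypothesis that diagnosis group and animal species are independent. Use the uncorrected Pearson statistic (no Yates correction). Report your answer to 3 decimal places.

25.613

Grand total N = 85.
Expected counts (row total × column total / N):
  Healthy, Dog: 53×32/85 = 19.9529
  Healthy, Cat: 53×53/85 = 33.0471
  Ill, Dog: 32×32/85 = 12.0471
  Ill, Cat: 32×53/85 = 19.9529
Contributions (O − E)²/E:
  (9 − 19.9529)²/19.9529 = 6.0125
  (44 − 33.0471)²/33.0471 = 3.6302
  (23 − 12.0471)²/12.0471 = 9.9581
  (9 − 19.9529)²/19.9529 = 6.0125
χ² = 6.0125 + 3.6302 + 9.9581 + 6.0125 = 25.613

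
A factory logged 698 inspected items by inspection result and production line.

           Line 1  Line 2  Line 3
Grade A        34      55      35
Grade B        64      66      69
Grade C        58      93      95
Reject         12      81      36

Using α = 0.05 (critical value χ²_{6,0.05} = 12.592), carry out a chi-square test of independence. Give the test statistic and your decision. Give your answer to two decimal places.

39.96; reject H₀

Row totals: 124, 199, 246, 129. Column totals: 168, 295, 235. Grand total N = 698.
Expected counts (row total × column total / N):
  Grade A, Line 1: 124×168/698 = 29.845
  Grade A, Line 2: 124×295/698 = 52.407
  Grade A, Line 3: 124×235/698 = 41.748
  Grade B, Line 1: 199×168/698 = 47.897
  Grade B, Line 2: 199×295/698 = 84.105
  Grade B, Line 3: 199×235/698 = 66.999
  Grade C, Line 1: 246×168/698 = 59.209
  Grade C, Line 2: 246×295/698 = 103.968
  Grade C, Line 3: 246×235/698 = 82.822
  Reject, Line 1: 129×168/698 = 31.049
  Reject, Line 2: 129×295/698 = 54.520
  Reject, Line 3: 129×235/698 = 43.431
Contributions (O − E)²/E:
  (34 − 29.845)²/29.845 = 0.5785
  (55 − 52.407)²/52.407 = 0.1283
  (35 − 41.748)²/41.748 = 1.0907
  (64 − 47.897)²/47.897 = 5.4138
  (66 − 84.105)²/84.105 = 3.8974
  (69 − 66.999)²/66.999 = 0.0598
  (58 − 59.209)²/59.209 = 0.0247
  (93 − 103.968)²/103.968 = 1.1571
  (95 − 82.822)²/82.822 = 1.7906
  (12 − 31.049)²/31.049 = 11.6868
  (81 − 54.520)²/54.520 = 12.8612
  (36 − 43.431)²/43.431 = 1.2714
χ² = 0.5785 + 0.1283 + 1.0907 + 5.4138 + 3.8974 + 0.0598 + 0.0247 + 1.1571 + 1.7906 + 11.6868 + 12.8612 + 1.2714 = 39.96
df = (4−1)(3−1) = 6. Since 39.96 > 12.592, reject the null hypothesis of independence at α = 0.05.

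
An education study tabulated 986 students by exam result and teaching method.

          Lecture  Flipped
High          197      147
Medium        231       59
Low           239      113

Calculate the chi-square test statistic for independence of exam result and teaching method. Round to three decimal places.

36.051

Row totals: 344, 290, 352. Column totals: 667, 319. Grand total N = 986.
Expected counts (row total × column total / N):
  High, Lecture: 344×667/986 = 232.7059
  High, Flipped: 344×319/986 = 111.2941
  Medium, Lecture: 290×667/986 = 196.1765
  Medium, Flipped: 290×319/986 = 93.8235
  Low, Lecture: 352×667/986 = 238.1176
  Low, Flipped: 352×319/986 = 113.8824
Contributions (O − E)²/E:
  (197 − 232.7059)²/232.7059 = 5.4786
  (147 − 111.2941)²/111.2941 = 11.4553
  (231 − 196.1765)²/196.1765 = 6.1816
  (59 − 93.8235)²/93.8235 = 12.9251
  (239 − 238.1176)²/238.1176 = 0.0033
  (113 − 113.8824)²/113.8824 = 0.0068
χ² = 5.4786 + 11.4553 + 6.1816 + 12.9251 + 0.0033 + 0.0068 = 36.051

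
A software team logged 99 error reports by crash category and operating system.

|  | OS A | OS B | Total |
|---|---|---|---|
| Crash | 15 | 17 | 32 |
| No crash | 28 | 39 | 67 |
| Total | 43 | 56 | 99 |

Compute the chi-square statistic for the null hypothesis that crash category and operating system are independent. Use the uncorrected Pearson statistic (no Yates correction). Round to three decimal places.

Grand total N = 99.
Expected counts (row total × column total / N):
  Crash, OS A: 32×43/99 = 13.8990
  Crash, OS B: 32×56/99 = 18.1010
  No crash, OS A: 67×43/99 = 29.1010
  No crash, OS B: 67×56/99 = 37.8990
Contributions (O − E)²/E:
  (15 − 13.8990)²/13.8990 = 0.0872
  (17 − 18.1010)²/18.1010 = 0.0670
  (28 − 29.1010)²/29.1010 = 0.0417
  (39 − 37.8990)²/37.8990 = 0.0320
χ² = 0.0872 + 0.0670 + 0.0417 + 0.0320 = 0.228

0.228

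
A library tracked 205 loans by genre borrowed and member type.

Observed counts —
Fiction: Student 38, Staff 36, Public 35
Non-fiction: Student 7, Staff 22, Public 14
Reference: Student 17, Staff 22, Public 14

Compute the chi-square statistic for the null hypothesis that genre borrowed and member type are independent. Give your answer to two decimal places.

Row totals: 109, 43, 53. Column totals: 62, 80, 63. Grand total N = 205.
Expected counts (row total × column total / N):
  Fiction, Student: 109×62/205 = 32.966
  Fiction, Staff: 109×80/205 = 42.537
  Fiction, Public: 109×63/205 = 33.498
  Non-fiction, Student: 43×62/205 = 13.005
  Non-fiction, Staff: 43×80/205 = 16.780
  Non-fiction, Public: 43×63/205 = 13.215
  Reference, Student: 53×62/205 = 16.029
  Reference, Staff: 53×80/205 = 20.683
  Reference, Public: 53×63/205 = 16.288
Contributions (O − E)²/E:
  (38 − 32.966)²/32.966 = 0.7687
  (36 − 42.537)²/42.537 = 1.0046
  (35 − 33.498)²/33.498 = 0.0673
  (7 − 13.005)²/13.005 = 2.7728
  (22 − 16.780)²/16.780 = 1.6239
  (14 − 13.215)²/13.215 = 0.0466
  (17 − 16.029)²/16.029 = 0.0588
  (22 − 20.683)²/20.683 = 0.0839
  (14 − 16.288)²/16.288 = 0.3214
χ² = 0.7687 + 1.0046 + 0.0673 + 2.7728 + 1.6239 + 0.0466 + 0.0588 + 0.0839 + 0.3214 = 6.75

6.75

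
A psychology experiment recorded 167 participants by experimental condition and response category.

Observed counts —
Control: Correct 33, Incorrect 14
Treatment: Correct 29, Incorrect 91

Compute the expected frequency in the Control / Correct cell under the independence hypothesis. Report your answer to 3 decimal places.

17.449

Row total (Control) = 47; column total (Correct) = 62; grand total N = 167.
Expected count = (row total × column total) / N = 47 × 62 / 167 = 17.449.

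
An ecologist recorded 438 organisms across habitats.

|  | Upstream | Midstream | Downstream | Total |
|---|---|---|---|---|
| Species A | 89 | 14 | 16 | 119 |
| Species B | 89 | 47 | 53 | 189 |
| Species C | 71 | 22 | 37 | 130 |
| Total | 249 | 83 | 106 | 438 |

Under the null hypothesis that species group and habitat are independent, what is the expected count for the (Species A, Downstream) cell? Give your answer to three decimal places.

28.799

Row total (Species A) = 119; column total (Downstream) = 106; grand total N = 438.
Expected count = (row total × column total) / N = 119 × 106 / 438 = 28.799.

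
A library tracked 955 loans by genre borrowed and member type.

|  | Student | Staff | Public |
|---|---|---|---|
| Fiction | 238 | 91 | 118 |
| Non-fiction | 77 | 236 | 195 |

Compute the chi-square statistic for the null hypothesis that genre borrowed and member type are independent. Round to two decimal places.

162.29

Row totals: 447, 508. Column totals: 315, 327, 313. Grand total N = 955.
Expected counts (row total × column total / N):
  Fiction, Student: 447×315/955 = 147.440
  Fiction, Staff: 447×327/955 = 153.057
  Fiction, Public: 447×313/955 = 146.504
  Non-fiction, Student: 508×315/955 = 167.560
  Non-fiction, Staff: 508×327/955 = 173.943
  Non-fiction, Public: 508×313/955 = 166.496
Contributions (O − E)²/E:
  (238 − 147.440)²/147.440 = 55.6234
  (91 − 153.057)²/153.057 = 25.1610
  (118 − 146.504)²/146.504 = 5.5458
  (77 − 167.560)²/167.560 = 48.9443
  (236 − 173.943)²/173.943 = 22.1398
  (195 − 166.496)²/166.496 = 4.8799
χ² = 55.6234 + 25.1610 + 5.5458 + 48.9443 + 22.1398 + 4.8799 = 162.29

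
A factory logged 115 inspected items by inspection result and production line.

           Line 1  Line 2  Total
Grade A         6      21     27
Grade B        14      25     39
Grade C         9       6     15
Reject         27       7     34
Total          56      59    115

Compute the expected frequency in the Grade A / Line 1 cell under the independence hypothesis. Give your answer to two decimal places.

Row total (Grade A) = 27; column total (Line 1) = 56; grand total N = 115.
Expected count = (row total × column total) / N = 27 × 56 / 115 = 13.15.

13.15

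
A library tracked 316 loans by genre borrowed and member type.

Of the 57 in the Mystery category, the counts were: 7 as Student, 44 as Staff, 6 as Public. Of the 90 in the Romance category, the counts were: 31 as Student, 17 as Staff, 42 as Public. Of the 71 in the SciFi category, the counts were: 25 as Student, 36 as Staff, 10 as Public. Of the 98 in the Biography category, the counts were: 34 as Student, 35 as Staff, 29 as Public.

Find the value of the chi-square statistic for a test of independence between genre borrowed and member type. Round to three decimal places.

61.081

Row totals: 57, 90, 71, 98. Column totals: 97, 132, 87. Grand total N = 316.
Expected counts (row total × column total / N):
  Mystery, Student: 57×97/316 = 17.4968
  Mystery, Staff: 57×132/316 = 23.8101
  Mystery, Public: 57×87/316 = 15.6930
  Romance, Student: 90×97/316 = 27.6266
  Romance, Staff: 90×132/316 = 37.5949
  Romance, Public: 90×87/316 = 24.7785
  SciFi, Student: 71×97/316 = 21.7943
  SciFi, Staff: 71×132/316 = 29.6582
  SciFi, Public: 71×87/316 = 19.5475
  Biography, Student: 98×97/316 = 30.0823
  Biography, Staff: 98×132/316 = 40.9367
  Biography, Public: 98×87/316 = 26.9810
Contributions (O − E)²/E:
  (7 − 17.4968)²/17.4968 = 6.2973
  (44 − 23.8101)²/23.8101 = 17.1201
  (6 − 15.6930)²/15.6930 = 5.9870
  (31 − 27.6266)²/27.6266 = 0.4119
  (17 − 37.5949)²/37.5949 = 11.2821
  (42 − 24.7785)²/24.7785 = 11.9693
  (25 − 21.7943)²/21.7943 = 0.4715
  (36 − 29.6582)²/29.6582 = 1.3561
  (10 − 19.5475)²/19.5475 = 4.6632
  (34 − 30.0823)²/30.0823 = 0.5102
  (35 − 40.9367)²/40.9367 = 0.8609
  (29 − 26.9810)²/26.9810 = 0.1511
χ² = 6.2973 + 17.1201 + 5.9870 + 0.4119 + 11.2821 + 11.9693 + 0.4715 + 1.3561 + 4.6632 + 0.5102 + 0.8609 + 0.1511 = 61.081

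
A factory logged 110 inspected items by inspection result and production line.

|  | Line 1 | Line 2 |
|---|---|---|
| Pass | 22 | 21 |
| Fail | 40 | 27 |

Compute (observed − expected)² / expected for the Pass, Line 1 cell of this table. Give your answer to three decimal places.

Row total (Pass) = 43; column total (Line 1) = 62; N = 110.
Expected count E = 43 × 62 / 110 = 24.23636.
Contribution = (O − E)²/E = (22 − 24.23636)² / 24.23636 = 0.206.

0.206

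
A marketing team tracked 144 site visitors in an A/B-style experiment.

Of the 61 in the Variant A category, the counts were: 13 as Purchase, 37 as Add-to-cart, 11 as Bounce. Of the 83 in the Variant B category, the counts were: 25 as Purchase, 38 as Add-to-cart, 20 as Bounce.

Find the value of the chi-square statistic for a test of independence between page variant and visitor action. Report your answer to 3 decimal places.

3.128

Row totals: 61, 83. Column totals: 38, 75, 31. Grand total N = 144.
Expected counts (row total × column total / N):
  Variant A, Purchase: 61×38/144 = 16.0972
  Variant A, Add-to-cart: 61×75/144 = 31.7708
  Variant A, Bounce: 61×31/144 = 13.1319
  Variant B, Purchase: 83×38/144 = 21.9028
  Variant B, Add-to-cart: 83×75/144 = 43.2292
  Variant B, Bounce: 83×31/144 = 17.8681
Contributions (O − E)²/E:
  (13 − 16.0972)²/16.0972 = 0.5959
  (37 − 31.7708)²/31.7708 = 0.8607
  (11 − 13.1319)²/13.1319 = 0.3461
  (25 − 21.9028)²/21.9028 = 0.4380
  (38 − 43.2292)²/43.2292 = 0.6325
  (20 − 17.8681)²/17.8681 = 0.2544
χ² = 0.5959 + 0.8607 + 0.3461 + 0.4380 + 0.6325 + 0.2544 = 3.128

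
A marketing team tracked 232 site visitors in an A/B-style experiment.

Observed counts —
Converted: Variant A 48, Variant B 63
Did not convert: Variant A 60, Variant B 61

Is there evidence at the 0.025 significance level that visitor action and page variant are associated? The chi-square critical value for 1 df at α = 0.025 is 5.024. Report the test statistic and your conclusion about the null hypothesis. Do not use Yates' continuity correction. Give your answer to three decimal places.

Row totals: 111, 121. Column totals: 108, 124. Grand total N = 232.
Expected counts (row total × column total / N):
  Converted, Variant A: 111×108/232 = 51.6724
  Converted, Variant B: 111×124/232 = 59.3276
  Did not convert, Variant A: 121×108/232 = 56.3276
  Did not convert, Variant B: 121×124/232 = 64.6724
Contributions (O − E)²/E:
  (48 − 51.6724)²/51.6724 = 0.2610
  (63 − 59.3276)²/59.3276 = 0.2273
  (60 − 56.3276)²/56.3276 = 0.2394
  (61 − 64.6724)²/64.6724 = 0.2085
χ² = 0.2610 + 0.2273 + 0.2394 + 0.2085 = 0.936
df = (2−1)(2−1) = 1. Since 0.936 < 5.024, fail to reject the null hypothesis of independence at α = 0.025.

0.936; fail to reject H₀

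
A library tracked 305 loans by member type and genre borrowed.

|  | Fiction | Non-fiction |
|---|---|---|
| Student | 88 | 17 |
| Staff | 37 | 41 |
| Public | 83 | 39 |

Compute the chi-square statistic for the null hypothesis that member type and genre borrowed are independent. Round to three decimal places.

27.303

Row totals: 105, 78, 122. Column totals: 208, 97. Grand total N = 305.
Expected counts (row total × column total / N):
  Student, Fiction: 105×208/305 = 71.6066
  Student, Non-fiction: 105×97/305 = 33.3934
  Staff, Fiction: 78×208/305 = 53.1934
  Staff, Non-fiction: 78×97/305 = 24.8066
  Public, Fiction: 122×208/305 = 83.2000
  Public, Non-fiction: 122×97/305 = 38.8000
Contributions (O − E)²/E:
  (88 − 71.6066)²/71.6066 = 3.7531
  (17 − 33.3934)²/33.3934 = 8.0478
  (37 − 53.1934)²/53.1934 = 4.9297
  (41 − 24.8066)²/24.8066 = 10.5708
  (83 − 83.2000)²/83.2000 = 0.0005
  (39 − 38.8000)²/38.8000 = 0.0010
χ² = 3.7531 + 8.0478 + 4.9297 + 10.5708 + 0.0005 + 0.0010 = 27.303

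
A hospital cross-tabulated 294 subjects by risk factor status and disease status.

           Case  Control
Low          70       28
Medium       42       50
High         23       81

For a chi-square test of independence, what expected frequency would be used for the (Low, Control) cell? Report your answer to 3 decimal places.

Row total (Low) = 98; column total (Control) = 159; grand total N = 294.
Expected count = (row total × column total) / N = 98 × 159 / 294 = 53.000.

53.000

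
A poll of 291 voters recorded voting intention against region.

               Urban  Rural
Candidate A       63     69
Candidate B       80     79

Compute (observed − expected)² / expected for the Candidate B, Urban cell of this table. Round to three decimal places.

0.045

Row total (Candidate B) = 159; column total (Urban) = 143; N = 291.
Expected count E = 159 × 143 / 291 = 78.1340.
Contribution = (O − E)²/E = (80 − 78.1340)² / 78.1340 = 0.045.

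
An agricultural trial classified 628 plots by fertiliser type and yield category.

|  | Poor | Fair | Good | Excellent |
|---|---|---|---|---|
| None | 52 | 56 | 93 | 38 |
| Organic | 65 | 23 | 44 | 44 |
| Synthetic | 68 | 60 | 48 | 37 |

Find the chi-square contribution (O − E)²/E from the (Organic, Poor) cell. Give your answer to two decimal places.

3.34

Row total (Organic) = 176; column total (Poor) = 185; N = 628.
Expected count E = 176 × 185 / 628 = 51.8471.
Contribution = (O − E)²/E = (65 − 51.8471)² / 51.8471 = 3.34.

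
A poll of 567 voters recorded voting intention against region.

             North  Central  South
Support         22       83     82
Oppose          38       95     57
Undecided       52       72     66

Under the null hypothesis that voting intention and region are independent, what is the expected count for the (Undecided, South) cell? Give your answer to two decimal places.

68.69

Row total (Undecided) = 190; column total (South) = 205; grand total N = 567.
Expected count = (row total × column total) / N = 190 × 205 / 567 = 68.69.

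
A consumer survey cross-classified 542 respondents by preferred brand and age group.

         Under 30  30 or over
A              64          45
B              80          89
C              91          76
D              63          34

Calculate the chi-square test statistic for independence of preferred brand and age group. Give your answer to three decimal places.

Row totals: 109, 169, 167, 97. Column totals: 298, 244. Grand total N = 542.
Expected counts (row total × column total / N):
  A, Under 30: 109×298/542 = 59.9299
  A, 30 or over: 109×244/542 = 49.0701
  B, Under 30: 169×298/542 = 92.9188
  B, 30 or over: 169×244/542 = 76.0812
  C, Under 30: 167×298/542 = 91.8192
  C, 30 or over: 167×244/542 = 75.1808
  D, Under 30: 97×298/542 = 53.3321
  D, 30 or over: 97×244/542 = 43.6679
Contributions (O − E)²/E:
  (64 − 59.9299)²/59.9299 = 0.2764
  (45 − 49.0701)²/49.0701 = 0.3376
  (80 − 92.9188)²/92.9188 = 1.7961
  (89 − 76.0812)²/76.0812 = 2.1936
  (91 − 91.8192)²/91.8192 = 0.0073
  (76 − 75.1808)²/75.1808 = 0.0089
  (63 − 53.3321)²/53.3321 = 1.7526
  (34 − 43.6679)²/43.6679 = 2.1404
χ² = 0.2764 + 0.3376 + 1.7961 + 2.1936 + 0.0073 + 0.0089 + 1.7526 + 2.1404 = 8.513

8.513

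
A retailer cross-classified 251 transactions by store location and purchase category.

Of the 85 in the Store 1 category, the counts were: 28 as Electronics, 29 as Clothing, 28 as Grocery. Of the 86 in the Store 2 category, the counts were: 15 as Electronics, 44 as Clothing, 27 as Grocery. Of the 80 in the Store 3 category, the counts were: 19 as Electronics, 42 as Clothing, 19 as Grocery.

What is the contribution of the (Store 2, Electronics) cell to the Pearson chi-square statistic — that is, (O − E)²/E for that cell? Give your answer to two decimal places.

Row total (Store 2) = 86; column total (Electronics) = 62; N = 251.
Expected count E = 86 × 62 / 251 = 21.243.
Contribution = (O − E)²/E = (15 − 21.243)² / 21.243 = 1.83.

1.83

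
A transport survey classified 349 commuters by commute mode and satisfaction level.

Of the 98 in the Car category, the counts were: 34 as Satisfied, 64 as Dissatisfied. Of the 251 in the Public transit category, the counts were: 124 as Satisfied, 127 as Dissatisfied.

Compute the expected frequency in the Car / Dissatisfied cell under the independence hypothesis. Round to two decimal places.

Row total (Car) = 98; column total (Dissatisfied) = 191; grand total N = 349.
Expected count = (row total × column total) / N = 98 × 191 / 349 = 53.63.

53.63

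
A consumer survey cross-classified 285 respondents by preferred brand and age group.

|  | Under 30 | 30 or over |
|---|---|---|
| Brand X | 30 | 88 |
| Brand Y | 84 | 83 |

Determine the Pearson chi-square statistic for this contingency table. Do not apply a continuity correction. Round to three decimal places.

Row totals: 118, 167. Column totals: 114, 171. Grand total N = 285.
Expected counts (row total × column total / N):
  Brand X, Under 30: 118×114/285 = 47.2000
  Brand X, 30 or over: 118×171/285 = 70.8000
  Brand Y, Under 30: 167×114/285 = 66.8000
  Brand Y, 30 or over: 167×171/285 = 100.2000
Contributions (O − E)²/E:
  (30 − 47.2000)²/47.2000 = 6.2678
  (88 − 70.8000)²/70.8000 = 4.1785
  (84 − 66.8000)²/66.8000 = 4.4287
  (83 − 100.2000)²/100.2000 = 2.9525
χ² = 6.2678 + 4.1785 + 4.4287 + 2.9525 = 17.828

17.828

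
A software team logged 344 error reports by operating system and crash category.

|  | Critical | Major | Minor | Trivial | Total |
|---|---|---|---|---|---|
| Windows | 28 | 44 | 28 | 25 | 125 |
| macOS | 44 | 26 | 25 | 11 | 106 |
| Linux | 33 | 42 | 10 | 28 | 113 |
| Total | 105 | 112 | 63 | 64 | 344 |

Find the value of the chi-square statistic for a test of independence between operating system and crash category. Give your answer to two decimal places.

Grand total N = 344.
Expected counts (row total × column total / N):
  Windows, Critical: 125×105/344 = 38.154
  Windows, Major: 125×112/344 = 40.698
  Windows, Minor: 125×63/344 = 22.892
  Windows, Trivial: 125×64/344 = 23.256
  macOS, Critical: 106×105/344 = 32.355
  macOS, Major: 106×112/344 = 34.512
  macOS, Minor: 106×63/344 = 19.413
  macOS, Trivial: 106×64/344 = 19.721
  Linux, Critical: 113×105/344 = 34.491
  Linux, Major: 113×112/344 = 36.791
  Linux, Minor: 113×63/344 = 20.695
  Linux, Trivial: 113×64/344 = 21.023
Contributions (O − E)²/E:
  (28 − 38.154)²/38.154 = 2.7023
  (44 − 40.698)²/40.698 = 0.2679
  (28 − 22.892)²/22.892 = 1.1398
  (25 − 23.256)²/23.256 = 0.1308
  (44 − 32.355)²/32.355 = 4.1912
  (26 − 34.512)²/34.512 = 2.0994
  (25 − 19.413)²/19.413 = 1.6079
  (11 − 19.721)²/19.721 = 3.8566
  (33 − 34.491)²/34.491 = 0.0645
  (42 − 36.791)²/36.791 = 0.7375
  (10 − 20.695)²/20.695 = 5.5271
  (28 − 21.023)²/21.023 = 2.3155
χ² = 2.7023 + 0.2679 + 1.1398 + 0.1308 + 4.1912 + 2.0994 + 1.6079 + 3.8566 + 0.0645 + 0.7375 + 5.5271 + 2.3155 = 24.64

24.64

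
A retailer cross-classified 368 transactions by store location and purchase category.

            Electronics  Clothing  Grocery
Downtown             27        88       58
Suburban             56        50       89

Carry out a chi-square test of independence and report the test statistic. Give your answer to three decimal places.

Row totals: 173, 195. Column totals: 83, 138, 147. Grand total N = 368.
Expected counts (row total × column total / N):
  Downtown, Electronics: 173×83/368 = 39.0190
  Downtown, Clothing: 173×138/368 = 64.8750
  Downtown, Grocery: 173×147/368 = 69.1060
  Suburban, Electronics: 195×83/368 = 43.9810
  Suburban, Clothing: 195×138/368 = 73.1250
  Suburban, Grocery: 195×147/368 = 77.8940
Contributions (O − E)²/E:
  (27 − 39.0190)²/39.0190 = 3.7022
  (88 − 64.8750)²/64.8750 = 8.2430
  (58 − 69.1060)²/69.1060 = 1.7848
  (56 − 43.9810)²/43.9810 = 3.2845
  (50 − 73.1250)²/73.1250 = 7.3130
  (89 − 77.8940)²/77.8940 = 1.5835
χ² = 3.7022 + 8.2430 + 1.7848 + 3.2845 + 7.3130 + 1.5835 = 25.911

25.911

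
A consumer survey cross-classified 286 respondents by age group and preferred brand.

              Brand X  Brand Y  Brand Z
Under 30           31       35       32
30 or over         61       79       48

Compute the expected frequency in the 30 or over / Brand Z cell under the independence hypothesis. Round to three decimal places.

Row total (30 or over) = 188; column total (Brand Z) = 80; grand total N = 286.
Expected count = (row total × column total) / N = 188 × 80 / 286 = 52.587.

52.587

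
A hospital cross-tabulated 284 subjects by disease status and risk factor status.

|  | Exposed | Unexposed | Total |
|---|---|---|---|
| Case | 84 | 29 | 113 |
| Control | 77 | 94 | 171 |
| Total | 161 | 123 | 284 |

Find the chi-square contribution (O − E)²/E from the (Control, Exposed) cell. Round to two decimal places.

4.10

Row total (Control) = 171; column total (Exposed) = 161; N = 284.
Expected count E = 171 × 161 / 284 = 96.940.
Contribution = (O − E)²/E = (77 − 96.940)² / 96.940 = 4.10.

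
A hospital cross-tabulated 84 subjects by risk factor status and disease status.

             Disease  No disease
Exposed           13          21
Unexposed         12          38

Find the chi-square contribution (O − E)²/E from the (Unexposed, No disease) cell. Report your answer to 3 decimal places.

Row total (Unexposed) = 50; column total (No disease) = 59; N = 84.
Expected count E = 50 × 59 / 84 = 35.1190.
Contribution = (O − E)²/E = (38 − 35.1190)² / 35.1190 = 0.236.

0.236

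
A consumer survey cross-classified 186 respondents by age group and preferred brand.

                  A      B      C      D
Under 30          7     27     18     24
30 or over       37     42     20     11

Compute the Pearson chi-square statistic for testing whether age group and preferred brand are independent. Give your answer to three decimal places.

Row totals: 76, 110. Column totals: 44, 69, 38, 35. Grand total N = 186.
Expected counts (row total × column total / N):
  Under 30, A: 76×44/186 = 17.9785
  Under 30, B: 76×69/186 = 28.1935
  Under 30, C: 76×38/186 = 15.5269
  Under 30, D: 76×35/186 = 14.3011
  30 or over, A: 110×44/186 = 26.0215
  30 or over, B: 110×69/186 = 40.8065
  30 or over, C: 110×38/186 = 22.4731
  30 or over, D: 110×35/186 = 20.6989
Contributions (O − E)²/E:
  (7 − 17.9785)²/17.9785 = 6.7040
  (27 − 28.1935)²/28.1935 = 0.0505
  (18 − 15.5269)²/15.5269 = 0.3939
  (24 − 14.3011)²/14.3011 = 6.5777
  (37 − 26.0215)²/26.0215 = 4.6318
  (42 − 40.8065)²/40.8065 = 0.0349
  (20 − 22.4731)²/22.4731 = 0.2722
  (11 − 20.6989)²/20.6989 = 4.5446
χ² = 6.7040 + 0.0505 + 0.3939 + 6.5777 + 4.6318 + 0.0349 + 0.2722 + 4.5446 = 23.210

23.210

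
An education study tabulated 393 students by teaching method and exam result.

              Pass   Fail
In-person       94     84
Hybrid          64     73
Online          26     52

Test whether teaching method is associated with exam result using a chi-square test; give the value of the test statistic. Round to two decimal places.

Row totals: 178, 137, 78. Column totals: 184, 209. Grand total N = 393.
Expected counts (row total × column total / N):
  In-person, Pass: 178×184/393 = 83.338
  In-person, Fail: 178×209/393 = 94.662
  Hybrid, Pass: 137×184/393 = 64.142
  Hybrid, Fail: 137×209/393 = 72.858
  Online, Pass: 78×184/393 = 36.519
  Online, Fail: 78×209/393 = 41.481
Contributions (O − E)²/E:
  (94 − 83.338)²/83.338 = 1.3641
  (84 − 94.662)²/94.662 = 1.2009
  (64 − 64.142)²/64.142 = 0.0003
  (73 − 72.858)²/72.858 = 0.0003
  (26 − 36.519)²/36.519 = 3.0299
  (52 − 41.481)²/41.481 = 2.6675
χ² = 1.3641 + 1.2009 + 0.0003 + 0.0003 + 3.0299 + 2.6675 = 8.26

8.26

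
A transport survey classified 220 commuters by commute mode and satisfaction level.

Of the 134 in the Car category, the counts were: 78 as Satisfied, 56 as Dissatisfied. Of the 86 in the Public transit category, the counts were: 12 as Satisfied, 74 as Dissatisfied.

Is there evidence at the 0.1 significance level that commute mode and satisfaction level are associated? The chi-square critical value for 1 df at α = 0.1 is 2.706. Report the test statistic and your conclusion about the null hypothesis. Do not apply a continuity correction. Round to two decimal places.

42.44; reject H₀

Row totals: 134, 86. Column totals: 90, 130. Grand total N = 220.
Expected counts (row total × column total / N):
  Car, Satisfied: 134×90/220 = 54.8182
  Car, Dissatisfied: 134×130/220 = 79.1818
  Public transit, Satisfied: 86×90/220 = 35.1818
  Public transit, Dissatisfied: 86×130/220 = 50.8182
Contributions (O − E)²/E:
  (78 − 54.8182)²/54.8182 = 9.8032
  (56 − 79.1818)²/79.1818 = 6.7869
  (12 − 35.1818)²/35.1818 = 15.2748
  (74 − 50.8182)²/50.8182 = 10.5749
χ² = 9.8032 + 6.7869 + 15.2748 + 10.5749 = 42.44
df = (2−1)(2−1) = 1. Since 42.44 > 2.706, reject the null hypothesis of independence at α = 0.1.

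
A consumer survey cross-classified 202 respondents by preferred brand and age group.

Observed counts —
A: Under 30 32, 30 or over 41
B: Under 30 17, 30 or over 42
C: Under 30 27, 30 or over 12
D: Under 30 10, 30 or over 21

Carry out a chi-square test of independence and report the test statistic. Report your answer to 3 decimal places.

17.301

Row totals: 73, 59, 39, 31. Column totals: 86, 116. Grand total N = 202.
Expected counts (row total × column total / N):
  A, Under 30: 73×86/202 = 31.07921
  A, 30 or over: 73×116/202 = 41.92079
  B, Under 30: 59×86/202 = 25.11881
  B, 30 or over: 59×116/202 = 33.88119
  C, Under 30: 39×86/202 = 16.60396
  C, 30 or over: 39×116/202 = 22.39604
  D, Under 30: 31×86/202 = 13.19802
  D, 30 or over: 31×116/202 = 17.80198
Contributions (O − E)²/E:
  (32 − 31.07921)²/31.07921 = 0.0273
  (41 − 41.92079)²/41.92079 = 0.0202
  (17 − 25.11881)²/25.11881 = 2.6241
  (42 − 33.88119)²/33.88119 = 1.9455
  (27 − 16.60396)²/16.60396 = 6.5091
  (12 − 22.39604)²/22.39604 = 4.8257
  (10 − 13.19802)²/13.19802 = 0.7749
  (21 − 17.80198)²/17.80198 = 0.5745
χ² = 0.0273 + 0.0202 + 2.6241 + 1.9455 + 6.5091 + 4.8257 + 0.7749 + 0.5745 = 17.301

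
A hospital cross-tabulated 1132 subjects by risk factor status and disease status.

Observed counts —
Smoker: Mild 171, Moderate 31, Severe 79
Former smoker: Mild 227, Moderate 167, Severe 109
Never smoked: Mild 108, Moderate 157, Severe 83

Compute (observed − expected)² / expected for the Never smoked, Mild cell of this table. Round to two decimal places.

Row total (Never smoked) = 348; column total (Mild) = 506; N = 1132.
Expected count E = 348 × 506 / 1132 = 155.5548.
Contribution = (O − E)²/E = (108 − 155.5548)² / 155.5548 = 14.54.

14.54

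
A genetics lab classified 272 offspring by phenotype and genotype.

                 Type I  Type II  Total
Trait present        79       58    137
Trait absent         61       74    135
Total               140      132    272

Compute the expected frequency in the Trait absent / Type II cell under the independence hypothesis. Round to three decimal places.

65.515

Row total (Trait absent) = 135; column total (Type II) = 132; grand total N = 272.
Expected count = (row total × column total) / N = 135 × 132 / 272 = 65.515.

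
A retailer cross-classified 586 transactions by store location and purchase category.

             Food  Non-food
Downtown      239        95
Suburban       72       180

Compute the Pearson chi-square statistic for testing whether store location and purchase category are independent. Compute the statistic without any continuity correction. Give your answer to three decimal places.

Row totals: 334, 252. Column totals: 311, 275. Grand total N = 586.
Expected counts (row total × column total / N):
  Downtown, Food: 334×311/586 = 177.2594
  Downtown, Non-food: 334×275/586 = 156.7406
  Suburban, Food: 252×311/586 = 133.7406
  Suburban, Non-food: 252×275/586 = 118.2594
Contributions (O − E)²/E:
  (239 − 177.2594)²/177.2594 = 21.5047
  (95 − 156.7406)²/156.7406 = 24.3198
  (72 − 133.7406)²/133.7406 = 28.5022
  (180 − 118.2594)²/118.2594 = 32.2334
χ² = 21.5047 + 24.3198 + 28.5022 + 32.2334 = 106.560

106.560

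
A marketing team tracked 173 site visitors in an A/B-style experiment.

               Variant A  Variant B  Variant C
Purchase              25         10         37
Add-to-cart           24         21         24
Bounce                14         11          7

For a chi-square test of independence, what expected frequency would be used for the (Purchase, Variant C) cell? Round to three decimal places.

Row total (Purchase) = 72; column total (Variant C) = 68; grand total N = 173.
Expected count = (row total × column total) / N = 72 × 68 / 173 = 28.301.

28.301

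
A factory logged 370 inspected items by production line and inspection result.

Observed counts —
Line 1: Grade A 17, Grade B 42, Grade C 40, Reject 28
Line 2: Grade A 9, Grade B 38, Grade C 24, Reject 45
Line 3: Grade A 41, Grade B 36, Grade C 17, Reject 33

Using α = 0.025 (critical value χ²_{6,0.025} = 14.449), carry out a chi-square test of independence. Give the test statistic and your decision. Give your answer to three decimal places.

39.116; reject H₀

Row totals: 127, 116, 127. Column totals: 67, 116, 81, 106. Grand total N = 370.
Expected counts (row total × column total / N):
  Line 1, Grade A: 127×67/370 = 22.9973
  Line 1, Grade B: 127×116/370 = 39.8162
  Line 1, Grade C: 127×81/370 = 27.8027
  Line 1, Reject: 127×106/370 = 36.3838
  Line 2, Grade A: 116×67/370 = 21.0054
  Line 2, Grade B: 116×116/370 = 36.3676
  Line 2, Grade C: 116×81/370 = 25.3946
  Line 2, Reject: 116×106/370 = 33.2324
  Line 3, Grade A: 127×67/370 = 22.9973
  Line 3, Grade B: 127×116/370 = 39.8162
  Line 3, Grade C: 127×81/370 = 27.8027
  Line 3, Reject: 127×106/370 = 36.3838
Contributions (O − E)²/E:
  (17 − 22.9973)²/22.9973 = 1.5640
  (42 − 39.8162)²/39.8162 = 0.1198
  (40 − 27.8027)²/27.8027 = 5.3511
  (28 − 36.3838)²/36.3838 = 1.9319
  (9 − 21.0054)²/21.0054 = 6.8616
  (38 − 36.3676)²/36.3676 = 0.0733
  (24 − 25.3946)²/25.3946 = 0.0766
  (45 − 33.2324)²/33.2324 = 4.1669
  (41 − 22.9973)²/22.9973 = 14.0928
  (36 − 39.8162)²/39.8162 = 0.3658
  (17 − 27.8027)²/27.8027 = 4.1974
  (33 − 36.3838)²/36.3838 = 0.3147
χ² = 1.5640 + 0.1198 + 5.3511 + 1.9319 + 6.8616 + 0.0733 + 0.0766 + 4.1669 + 14.0928 + 0.3658 + 4.1974 + 0.3147 = 39.116
df = (3−1)(4−1) = 6. Since 39.116 > 14.449, reject the null hypothesis of independence at α = 0.025.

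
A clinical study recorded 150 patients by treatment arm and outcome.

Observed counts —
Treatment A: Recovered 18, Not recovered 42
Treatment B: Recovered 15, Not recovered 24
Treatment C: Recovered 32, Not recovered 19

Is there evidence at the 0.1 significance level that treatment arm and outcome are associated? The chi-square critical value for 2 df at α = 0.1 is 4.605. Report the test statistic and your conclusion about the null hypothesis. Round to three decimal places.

Row totals: 60, 39, 51. Column totals: 65, 85. Grand total N = 150.
Expected counts (row total × column total / N):
  Treatment A, Recovered: 60×65/150 = 26.0000
  Treatment A, Not recovered: 60×85/150 = 34.0000
  Treatment B, Recovered: 39×65/150 = 16.9000
  Treatment B, Not recovered: 39×85/150 = 22.1000
  Treatment C, Recovered: 51×65/150 = 22.1000
  Treatment C, Not recovered: 51×85/150 = 28.9000
Contributions (O − E)²/E:
  (18 − 26.0000)²/26.0000 = 2.4615
  (42 − 34.0000)²/34.0000 = 1.8824
  (15 − 16.9000)²/16.9000 = 0.2136
  (24 − 22.1000)²/22.1000 = 0.1633
  (32 − 22.1000)²/22.1000 = 4.4348
  (19 − 28.9000)²/28.9000 = 3.3913
χ² = 2.4615 + 1.8824 + 0.2136 + 0.1633 + 4.4348 + 3.3913 = 12.547
df = (3−1)(2−1) = 2. Since 12.547 > 4.605, reject the null hypothesis of independence at α = 0.1.

12.547; reject H₀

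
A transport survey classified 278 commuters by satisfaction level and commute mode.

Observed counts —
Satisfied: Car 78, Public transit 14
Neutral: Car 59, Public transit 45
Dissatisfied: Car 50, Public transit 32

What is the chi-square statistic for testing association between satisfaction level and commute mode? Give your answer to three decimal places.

Row totals: 92, 104, 82. Column totals: 187, 91. Grand total N = 278.
Expected counts (row total × column total / N):
  Satisfied, Car: 92×187/278 = 61.8849
  Satisfied, Public transit: 92×91/278 = 30.1151
  Neutral, Car: 104×187/278 = 69.9568
  Neutral, Public transit: 104×91/278 = 34.0432
  Dissatisfied, Car: 82×187/278 = 55.1583
  Dissatisfied, Public transit: 82×91/278 = 26.8417
Contributions (O − E)²/E:
  (78 − 61.8849)²/61.8849 = 4.1964
  (14 − 30.1151)²/30.1151 = 8.6235
  (59 − 69.9568)²/69.9568 = 1.7161
  (45 − 34.0432)²/34.0432 = 3.5264
  (50 − 55.1583)²/55.1583 = 0.4824
  (32 − 26.8417)²/26.8417 = 0.9913
χ² = 4.1964 + 8.6235 + 1.7161 + 3.5264 + 0.4824 + 0.9913 = 19.536

19.536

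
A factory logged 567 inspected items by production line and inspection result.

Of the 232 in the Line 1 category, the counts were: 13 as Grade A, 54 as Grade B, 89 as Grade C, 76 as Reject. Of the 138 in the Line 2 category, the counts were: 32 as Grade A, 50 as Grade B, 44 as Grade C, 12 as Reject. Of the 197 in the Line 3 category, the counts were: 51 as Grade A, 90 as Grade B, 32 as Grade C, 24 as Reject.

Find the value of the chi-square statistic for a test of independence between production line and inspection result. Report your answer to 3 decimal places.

Row totals: 232, 138, 197. Column totals: 96, 194, 165, 112. Grand total N = 567.
Expected counts (row total × column total / N):
  Line 1, Grade A: 232×96/567 = 39.2804
  Line 1, Grade B: 232×194/567 = 79.3792
  Line 1, Grade C: 232×165/567 = 67.5132
  Line 1, Reject: 232×112/567 = 45.8272
  Line 2, Grade A: 138×96/567 = 23.3651
  Line 2, Grade B: 138×194/567 = 47.2169
  Line 2, Grade C: 138×165/567 = 40.1587
  Line 2, Reject: 138×112/567 = 27.2593
  Line 3, Grade A: 197×96/567 = 33.3545
  Line 3, Grade B: 197×194/567 = 67.4039
  Line 3, Grade C: 197×165/567 = 57.3280
  Line 3, Reject: 197×112/567 = 38.9136
Contributions (O − E)²/E:
  (13 − 39.2804)²/39.2804 = 17.5828
  (54 − 79.3792)²/79.3792 = 8.1143
  (89 − 67.5132)²/67.5132 = 6.8384
  (76 − 45.8272)²/45.8272 = 19.8659
  (32 − 23.3651)²/23.3651 = 3.1911
  (50 − 47.2169)²/47.2169 = 0.1640
  (44 − 40.1587)²/40.1587 = 0.3674
  (12 − 27.2593)²/27.2593 = 8.5419
  (51 − 33.3545)²/33.3545 = 9.3350
  (90 − 67.4039)²/67.4039 = 7.5750
  (32 − 57.3280)²/57.3280 = 11.1901
  (24 − 38.9136)²/38.9136 = 5.7156
χ² = 17.5828 + 8.1143 + 6.8384 + 19.8659 + 3.1911 + 0.1640 + 0.3674 + 8.5419 + 9.3350 + 7.5750 + 11.1901 + 5.7156 = 98.482

98.482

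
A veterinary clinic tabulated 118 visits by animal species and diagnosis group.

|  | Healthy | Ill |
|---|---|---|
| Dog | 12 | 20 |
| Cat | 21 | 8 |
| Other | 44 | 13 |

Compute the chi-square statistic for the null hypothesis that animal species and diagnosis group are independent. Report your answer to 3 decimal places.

Row totals: 32, 29, 57. Column totals: 77, 41. Grand total N = 118.
Expected counts (row total × column total / N):
  Dog, Healthy: 32×77/118 = 20.8814
  Dog, Ill: 32×41/118 = 11.1186
  Cat, Healthy: 29×77/118 = 18.9237
  Cat, Ill: 29×41/118 = 10.0763
  Other, Healthy: 57×77/118 = 37.1949
  Other, Ill: 57×41/118 = 19.8051
Contributions (O − E)²/E:
  (12 − 20.8814)²/20.8814 = 3.7775
  (20 − 11.1186)²/11.1186 = 7.0944
  (21 − 18.9237)²/18.9237 = 0.2278
  (8 − 10.0763)²/10.0763 = 0.4278
  (44 − 37.1949)²/37.1949 = 1.2450
  (13 − 19.8051)²/19.8051 = 2.3383
χ² = 3.7775 + 7.0944 + 0.2278 + 0.4278 + 1.2450 + 2.3383 = 15.111

15.111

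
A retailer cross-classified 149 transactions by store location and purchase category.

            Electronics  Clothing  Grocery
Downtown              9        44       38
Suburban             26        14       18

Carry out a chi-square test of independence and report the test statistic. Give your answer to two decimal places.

Row totals: 91, 58. Column totals: 35, 58, 56. Grand total N = 149.
Expected counts (row total × column total / N):
  Downtown, Electronics: 91×35/149 = 21.376
  Downtown, Clothing: 91×58/149 = 35.423
  Downtown, Grocery: 91×56/149 = 34.201
  Suburban, Electronics: 58×35/149 = 13.624
  Suburban, Clothing: 58×58/149 = 22.577
  Suburban, Grocery: 58×56/149 = 21.799
Contributions (O − E)²/E:
  (9 − 21.376)²/21.376 = 7.1653
  (44 − 35.423)²/35.423 = 2.0768
  (38 − 34.201)²/34.201 = 0.4220
  (26 − 13.624)²/13.624 = 11.2423
  (14 − 22.577)²/22.577 = 3.2584
  (18 − 21.799)²/21.799 = 0.6621
χ² = 7.1653 + 2.0768 + 0.4220 + 11.2423 + 3.2584 + 0.6621 = 24.83

24.83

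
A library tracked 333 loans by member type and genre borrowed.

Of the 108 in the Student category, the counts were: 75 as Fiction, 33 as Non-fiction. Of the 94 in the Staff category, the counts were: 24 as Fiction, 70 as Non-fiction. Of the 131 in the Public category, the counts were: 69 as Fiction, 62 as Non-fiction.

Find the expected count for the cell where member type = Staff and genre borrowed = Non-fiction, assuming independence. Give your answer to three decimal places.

46.577

Row total (Staff) = 94; column total (Non-fiction) = 165; grand total N = 333.
Expected count = (row total × column total) / N = 94 × 165 / 333 = 46.577.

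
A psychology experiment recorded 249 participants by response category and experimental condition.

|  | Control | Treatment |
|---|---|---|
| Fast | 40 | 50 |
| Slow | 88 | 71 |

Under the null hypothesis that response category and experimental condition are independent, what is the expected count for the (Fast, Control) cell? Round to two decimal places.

46.27

Row total (Fast) = 90; column total (Control) = 128; grand total N = 249.
Expected count = (row total × column total) / N = 90 × 128 / 249 = 46.27.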